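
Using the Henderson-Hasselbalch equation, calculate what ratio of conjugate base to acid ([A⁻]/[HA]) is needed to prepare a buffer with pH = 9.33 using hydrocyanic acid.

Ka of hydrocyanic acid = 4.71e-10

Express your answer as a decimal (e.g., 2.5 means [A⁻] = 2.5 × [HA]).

pKa = -log(4.71e-10) = 9.3270. pH = pKa + log([A⁻]/[HA]), so log([A⁻]/[HA]) = pH − pKa = 9.33 − 9.3270 = 0.0030. [A⁻]/[HA] = 10^(0.0030) = 1.01

[A⁻]/[HA] = 1.01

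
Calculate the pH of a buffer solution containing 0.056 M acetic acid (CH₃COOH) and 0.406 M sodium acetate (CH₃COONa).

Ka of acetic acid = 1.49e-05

pKa = -log(1.49e-05) = 4.83. pH = pKa + log([A⁻]/[HA]) = 4.83 + log(0.406/0.056)

pH = 5.69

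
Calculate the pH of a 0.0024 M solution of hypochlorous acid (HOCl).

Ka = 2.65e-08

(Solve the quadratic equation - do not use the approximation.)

x² + Ka×x - Ka×C = 0. Using quadratic formula: [H⁺] = 7.9617e-06

pH = 5.10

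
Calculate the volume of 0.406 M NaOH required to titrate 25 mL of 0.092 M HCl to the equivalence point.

At equivalence: moles acid = moles base. moles HCl = 0.092 × 25/1000 = 0.0023 mol. V_base = moles / 0.406 × 1000 = 5.7 mL.

V_{base} = 5.7 mL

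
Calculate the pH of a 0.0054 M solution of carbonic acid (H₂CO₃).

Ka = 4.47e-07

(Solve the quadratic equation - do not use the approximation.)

x² + Ka×x - Ka×C = 0. Using quadratic formula: [H⁺] = 4.8907e-05

pH = 4.31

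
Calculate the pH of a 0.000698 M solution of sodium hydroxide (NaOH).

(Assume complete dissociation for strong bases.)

[OH⁻] = 0.000698 M for strong base. pOH = -log[OH⁻] = 3.16, pH = 14 - pOH

pH = 10.84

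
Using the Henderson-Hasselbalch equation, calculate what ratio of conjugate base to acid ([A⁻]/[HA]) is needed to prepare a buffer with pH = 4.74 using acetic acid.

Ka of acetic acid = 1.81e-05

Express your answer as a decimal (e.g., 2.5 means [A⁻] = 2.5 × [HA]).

pKa = -log(1.81e-05) = 4.7423. pH = pKa + log([A⁻]/[HA]), so log([A⁻]/[HA]) = pH − pKa = 4.74 − 4.7423 = -0.0023. [A⁻]/[HA] = 10^(-0.0023) = 0.995

[A⁻]/[HA] = 0.995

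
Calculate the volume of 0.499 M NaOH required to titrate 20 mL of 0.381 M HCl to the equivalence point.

At equivalence: moles acid = moles base. moles HCl = 0.381 × 20/1000 = 0.00762 mol. V_base = moles / 0.499 × 1000 = 15.3 mL.

V_{base} = 15.3 mL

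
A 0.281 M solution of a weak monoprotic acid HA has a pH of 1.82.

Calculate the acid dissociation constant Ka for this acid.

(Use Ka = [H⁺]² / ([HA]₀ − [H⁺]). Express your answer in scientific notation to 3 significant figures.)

[H⁺] = 10^(−pH) = 10^(−1.82) = 1.514e-02 M. For HA ⇌ H⁺ + A⁻, Ka = [H⁺][A⁻]/[HA] = [H⁺]² / ([HA]₀ − [H⁺]) = (1.514e-02)² / (0.281 − 1.514e-02) = 8.62e-04.

K_a = 8.62e-04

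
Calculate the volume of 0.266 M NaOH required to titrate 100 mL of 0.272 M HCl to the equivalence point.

At equivalence: moles acid = moles base. moles HCl = 0.272 × 100/1000 = 0.0272 mol. V_base = moles / 0.266 × 1000 = 102.3 mL.

V_{base} = 102.3 mL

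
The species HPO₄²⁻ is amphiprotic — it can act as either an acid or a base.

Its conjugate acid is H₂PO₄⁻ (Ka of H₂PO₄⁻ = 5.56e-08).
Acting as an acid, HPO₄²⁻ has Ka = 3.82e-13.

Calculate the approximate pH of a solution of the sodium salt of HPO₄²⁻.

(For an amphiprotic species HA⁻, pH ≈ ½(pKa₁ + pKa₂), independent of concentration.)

pKa₁ = -log(5.56e-08) = 7.25; pKa₂ = -log(3.82e-13) = 12.42. For an amphiprotic species, pH ≈ ½(pKa₁ + pKa₂) = ½(7.25 + 12.42) = 9.84.

pH = 9.84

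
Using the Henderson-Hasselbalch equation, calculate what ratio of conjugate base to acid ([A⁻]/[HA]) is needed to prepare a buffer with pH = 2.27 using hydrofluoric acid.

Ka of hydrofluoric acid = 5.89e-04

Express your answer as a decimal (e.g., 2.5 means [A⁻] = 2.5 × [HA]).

pKa = -log(5.89e-04) = 3.2299. pH = pKa + log([A⁻]/[HA]), so log([A⁻]/[HA]) = pH − pKa = 2.27 − 3.2299 = -0.9599. [A⁻]/[HA] = 10^(-0.9599) = 0.110

[A⁻]/[HA] = 0.110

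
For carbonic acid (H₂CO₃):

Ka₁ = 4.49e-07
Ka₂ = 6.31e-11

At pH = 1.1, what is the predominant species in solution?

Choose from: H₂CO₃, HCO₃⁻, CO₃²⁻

pKa₁ = 6.35, pKa₂ = 10.20. For a polyprotic acid the predominant species crosses at each pKa: below pKa_n the protonated form dominates, above it the deprotonated form does. At pH = 1.1, the predominant species is H₂CO₃.

H₂CO₃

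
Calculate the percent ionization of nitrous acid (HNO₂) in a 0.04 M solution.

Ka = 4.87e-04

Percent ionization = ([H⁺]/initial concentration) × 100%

Using Ka equilibrium: x² + Ka×x - Ka×C = 0. Solving: [H⁺] = 4.1768e-03. Percent = (4.1768e-03/0.04) × 100

Percent ionization = 10.4%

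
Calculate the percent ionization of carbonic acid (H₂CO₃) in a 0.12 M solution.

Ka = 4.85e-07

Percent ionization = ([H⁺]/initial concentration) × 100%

Using Ka equilibrium: x² + Ka×x - Ka×C = 0. Solving: [H⁺] = 2.4100e-04. Percent = (2.4100e-04/0.12) × 100

Percent ionization = 0.201%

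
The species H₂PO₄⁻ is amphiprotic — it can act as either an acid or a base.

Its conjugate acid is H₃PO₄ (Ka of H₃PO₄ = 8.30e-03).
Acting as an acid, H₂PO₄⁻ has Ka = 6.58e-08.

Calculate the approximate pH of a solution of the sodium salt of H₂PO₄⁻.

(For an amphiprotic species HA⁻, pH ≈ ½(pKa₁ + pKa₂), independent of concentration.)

pKa₁ = -log(8.30e-03) = 2.08; pKa₂ = -log(6.58e-08) = 7.18. For an amphiprotic species, pH ≈ ½(pKa₁ + pKa₂) = ½(2.08 + 7.18) = 4.63.

pH = 4.63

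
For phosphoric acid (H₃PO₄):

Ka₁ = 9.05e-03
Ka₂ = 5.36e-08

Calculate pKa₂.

pKa₂ = -log(Ka₂) = -log(5.36e-08) = 7.27.

pK_{a2} = 7.27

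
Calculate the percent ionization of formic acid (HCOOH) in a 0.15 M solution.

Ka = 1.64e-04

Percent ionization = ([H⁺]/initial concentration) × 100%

Using Ka equilibrium: x² + Ka×x - Ka×C = 0. Solving: [H⁺] = 4.8785e-03. Percent = (4.8785e-03/0.15) × 100

Percent ionization = 3.25%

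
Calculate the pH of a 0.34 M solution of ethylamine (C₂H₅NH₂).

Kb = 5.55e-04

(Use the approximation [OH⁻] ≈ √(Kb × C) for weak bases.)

[OH⁻] = √(Kb × C) = √(5.55e-04 × 0.34) = 1.3737e-02. pOH = 1.86, pH = 14 - pOH

pH = 12.14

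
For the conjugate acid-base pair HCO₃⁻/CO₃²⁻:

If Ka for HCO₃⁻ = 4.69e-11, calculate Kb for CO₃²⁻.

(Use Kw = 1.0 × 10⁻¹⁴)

For a conjugate pair Ka × Kb = Kw, so Kb = Kw/Ka = 1.0 × 10⁻¹⁴ / 4.69e-11 = 2.13e-04.

K_b = 2.13e-04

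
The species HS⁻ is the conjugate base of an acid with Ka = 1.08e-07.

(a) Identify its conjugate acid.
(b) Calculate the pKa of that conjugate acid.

(a) The conjugate acid is formed by adding one H⁺ to HS⁻, giving H₂S. (b) pKa = -log(Ka) = -log(1.08e-07) = 6.97.

Conjugate acid: H₂S; pK_a = 6.97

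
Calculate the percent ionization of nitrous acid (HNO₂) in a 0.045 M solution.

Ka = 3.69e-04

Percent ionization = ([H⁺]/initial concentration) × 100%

Using Ka equilibrium: x² + Ka×x - Ka×C = 0. Solving: [H⁺] = 3.8946e-03. Percent = (3.8946e-03/0.045) × 100

Percent ionization = 8.65%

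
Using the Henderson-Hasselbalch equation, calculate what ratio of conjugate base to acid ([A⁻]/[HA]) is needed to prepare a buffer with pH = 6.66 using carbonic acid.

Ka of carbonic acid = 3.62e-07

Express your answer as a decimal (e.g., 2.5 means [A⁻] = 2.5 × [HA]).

pKa = -log(3.62e-07) = 6.4413. pH = pKa + log([A⁻]/[HA]), so log([A⁻]/[HA]) = pH − pKa = 6.66 − 6.4413 = 0.2187. [A⁻]/[HA] = 10^(0.2187) = 1.65

[A⁻]/[HA] = 1.65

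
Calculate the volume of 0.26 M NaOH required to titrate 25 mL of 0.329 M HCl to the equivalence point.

At equivalence: moles acid = moles base. moles HCl = 0.329 × 25/1000 = 0.008225 mol. V_base = moles / 0.26 × 1000 = 31.6 mL.

V_{base} = 31.6 mL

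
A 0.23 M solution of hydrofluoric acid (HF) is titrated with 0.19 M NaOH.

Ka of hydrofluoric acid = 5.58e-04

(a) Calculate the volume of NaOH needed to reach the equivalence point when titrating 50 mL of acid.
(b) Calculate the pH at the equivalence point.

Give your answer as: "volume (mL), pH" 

moles acid = 0.23 × 50/1000 = 0.0115 mol; V_base = moles/0.19 × 1000 = 60.5 mL. At equivalence only the conjugate base is present: [A⁻] = 0.0115/0.111 = 1.0405e-01 M. Kb = Kw/Ka = 1.79e-11; [OH⁻] = √(Kb × [A⁻]) = 1.3655e-06; pOH = 5.86; pH = 14 - pOH = 8.14.

V = 60.5 mL, pH = 8.14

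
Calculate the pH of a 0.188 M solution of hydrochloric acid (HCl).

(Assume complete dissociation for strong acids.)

[H⁺] = 0.188 M for strong acid. pH = -log[H⁺] = -log(0.188)

pH = 0.73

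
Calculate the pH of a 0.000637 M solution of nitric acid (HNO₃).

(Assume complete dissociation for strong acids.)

[H⁺] = 0.000637 M for strong acid. pH = -log[H⁺] = -log(0.000637)

pH = 3.20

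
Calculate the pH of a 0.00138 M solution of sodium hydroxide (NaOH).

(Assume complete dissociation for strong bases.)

[OH⁻] = 0.00138 M for strong base. pOH = -log[OH⁻] = 2.86, pH = 14 - pOH

pH = 11.14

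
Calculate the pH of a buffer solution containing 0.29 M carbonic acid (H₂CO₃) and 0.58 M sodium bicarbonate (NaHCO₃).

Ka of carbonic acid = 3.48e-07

pKa = -log(3.48e-07) = 6.46. pH = pKa + log([A⁻]/[HA]) = 6.46 + log(0.58/0.29)

pH = 6.76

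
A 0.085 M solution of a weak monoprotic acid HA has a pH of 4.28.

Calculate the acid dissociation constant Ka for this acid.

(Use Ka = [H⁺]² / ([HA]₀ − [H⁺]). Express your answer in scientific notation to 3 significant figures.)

[H⁺] = 10^(−pH) = 10^(−4.28) = 5.248e-05 M. For HA ⇌ H⁺ + A⁻, Ka = [H⁺][A⁻]/[HA] = [H⁺]² / ([HA]₀ − [H⁺]) = (5.248e-05)² / (0.085 − 5.248e-05) = 3.24e-08.

K_a = 3.24e-08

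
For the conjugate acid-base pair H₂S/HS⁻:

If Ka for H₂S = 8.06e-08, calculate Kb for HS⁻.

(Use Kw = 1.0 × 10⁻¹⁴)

For a conjugate pair Ka × Kb = Kw, so Kb = Kw/Ka = 1.0 × 10⁻¹⁴ / 8.06e-08 = 1.24e-07.

K_b = 1.24e-07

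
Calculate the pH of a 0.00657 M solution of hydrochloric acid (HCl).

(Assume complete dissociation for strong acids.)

[H⁺] = 0.00657 M for strong acid. pH = -log[H⁺] = -log(0.00657)

pH = 2.18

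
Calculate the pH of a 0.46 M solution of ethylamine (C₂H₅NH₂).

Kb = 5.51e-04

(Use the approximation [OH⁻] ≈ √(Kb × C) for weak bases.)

[OH⁻] = √(Kb × C) = √(5.51e-04 × 0.46) = 1.5920e-02. pOH = 1.80, pH = 14 - pOH

pH = 12.20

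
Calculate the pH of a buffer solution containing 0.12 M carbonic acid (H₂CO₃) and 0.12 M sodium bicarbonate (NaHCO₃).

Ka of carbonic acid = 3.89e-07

pKa = -log(3.89e-07) = 6.41. pH = pKa + log([A⁻]/[HA]) = 6.41 + log(0.12/0.12)

pH = 6.41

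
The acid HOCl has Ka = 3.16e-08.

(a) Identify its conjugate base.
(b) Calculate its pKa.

(a) The conjugate base is formed by removing one H⁺ from HOCl, giving OCl⁻. (b) pKa = -log(Ka) = -log(3.16e-08) = 7.50.

Conjugate base: OCl⁻; pK_a = 7.50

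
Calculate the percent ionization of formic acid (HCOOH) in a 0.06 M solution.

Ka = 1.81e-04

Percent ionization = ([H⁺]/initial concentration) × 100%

Using Ka equilibrium: x² + Ka×x - Ka×C = 0. Solving: [H⁺] = 3.2062e-03. Percent = (3.2062e-03/0.06) × 100

Percent ionization = 5.34%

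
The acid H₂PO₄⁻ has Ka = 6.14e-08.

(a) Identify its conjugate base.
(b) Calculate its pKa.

(a) The conjugate base is formed by removing one H⁺ from H₂PO₄⁻, giving HPO₄²⁻. (b) pKa = -log(Ka) = -log(6.14e-08) = 7.21.

Conjugate base: HPO₄²⁻; pK_a = 7.21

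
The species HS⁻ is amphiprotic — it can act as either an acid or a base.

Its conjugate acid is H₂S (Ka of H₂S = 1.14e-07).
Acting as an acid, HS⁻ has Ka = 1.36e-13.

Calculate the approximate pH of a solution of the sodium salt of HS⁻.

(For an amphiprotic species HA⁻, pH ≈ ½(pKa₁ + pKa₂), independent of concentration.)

pKa₁ = -log(1.14e-07) = 6.94; pKa₂ = -log(1.36e-13) = 12.87. For an amphiprotic species, pH ≈ ½(pKa₁ + pKa₂) = ½(6.94 + 12.87) = 9.90.

pH = 9.90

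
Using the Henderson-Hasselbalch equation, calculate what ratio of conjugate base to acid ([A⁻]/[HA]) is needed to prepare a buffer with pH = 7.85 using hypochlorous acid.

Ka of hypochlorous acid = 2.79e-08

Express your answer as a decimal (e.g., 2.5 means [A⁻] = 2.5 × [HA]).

pKa = -log(2.79e-08) = 7.5544. pH = pKa + log([A⁻]/[HA]), so log([A⁻]/[HA]) = pH − pKa = 7.85 − 7.5544 = 0.2956. [A⁻]/[HA] = 10^(0.2956) = 1.98

[A⁻]/[HA] = 1.98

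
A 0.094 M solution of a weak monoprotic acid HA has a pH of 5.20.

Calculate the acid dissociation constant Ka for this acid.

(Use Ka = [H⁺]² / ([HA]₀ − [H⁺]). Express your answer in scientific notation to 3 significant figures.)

[H⁺] = 10^(−pH) = 10^(−5.20) = 6.310e-06 M. For HA ⇌ H⁺ + A⁻, Ka = [H⁺][A⁻]/[HA] = [H⁺]² / ([HA]₀ − [H⁺]) = (6.310e-06)² / (0.094 − 6.310e-06) = 4.24e-10.

K_a = 4.24e-10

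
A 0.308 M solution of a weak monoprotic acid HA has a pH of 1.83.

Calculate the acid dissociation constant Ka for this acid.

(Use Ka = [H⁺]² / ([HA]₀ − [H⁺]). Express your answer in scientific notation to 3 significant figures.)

[H⁺] = 10^(−pH) = 10^(−1.83) = 1.479e-02 M. For HA ⇌ H⁺ + A⁻, Ka = [H⁺][A⁻]/[HA] = [H⁺]² / ([HA]₀ − [H⁺]) = (1.479e-02)² / (0.308 − 1.479e-02) = 7.46e-04.

K_a = 7.46e-04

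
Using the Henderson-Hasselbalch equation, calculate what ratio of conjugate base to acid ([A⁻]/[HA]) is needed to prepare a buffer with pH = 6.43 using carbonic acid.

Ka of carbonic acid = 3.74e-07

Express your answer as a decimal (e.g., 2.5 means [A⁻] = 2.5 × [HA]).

pKa = -log(3.74e-07) = 6.4271. pH = pKa + log([A⁻]/[HA]), so log([A⁻]/[HA]) = pH − pKa = 6.43 − 6.4271 = 0.0029. [A⁻]/[HA] = 10^(0.0029) = 1.01

[A⁻]/[HA] = 1.01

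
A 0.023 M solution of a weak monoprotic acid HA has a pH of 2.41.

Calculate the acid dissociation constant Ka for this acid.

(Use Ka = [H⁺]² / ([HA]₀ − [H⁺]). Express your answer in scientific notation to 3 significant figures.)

[H⁺] = 10^(−pH) = 10^(−2.41) = 3.890e-03 M. For HA ⇌ H⁺ + A⁻, Ka = [H⁺][A⁻]/[HA] = [H⁺]² / ([HA]₀ − [H⁺]) = (3.890e-03)² / (0.023 − 3.890e-03) = 7.92e-04.

K_a = 7.92e-04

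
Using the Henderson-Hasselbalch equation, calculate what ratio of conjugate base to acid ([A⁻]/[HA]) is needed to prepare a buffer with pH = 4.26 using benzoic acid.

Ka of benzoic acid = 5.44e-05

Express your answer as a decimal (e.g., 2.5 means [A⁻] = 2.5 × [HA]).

pKa = -log(5.44e-05) = 4.2644. pH = pKa + log([A⁻]/[HA]), so log([A⁻]/[HA]) = pH − pKa = 4.26 − 4.2644 = -0.0044. [A⁻]/[HA] = 10^(-0.0044) = 0.990

[A⁻]/[HA] = 0.990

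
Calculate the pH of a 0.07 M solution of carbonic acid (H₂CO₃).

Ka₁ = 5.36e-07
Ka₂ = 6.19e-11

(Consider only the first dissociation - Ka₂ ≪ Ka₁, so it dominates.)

First dissociation dominates. From Ka₁ = [H⁺][HA⁻]/[H₂A], x² + Ka₁·x − Ka₁·C = 0 with C = 0.07 M and Ka₁ = 5.36e-07. Solving: [H⁺] = (−Ka₁ + √(Ka₁² + 4·Ka₁·C)) / 2 = 1.9343e-04 M. pH = -log(1.9343e-04) = 3.71.

pH = 3.71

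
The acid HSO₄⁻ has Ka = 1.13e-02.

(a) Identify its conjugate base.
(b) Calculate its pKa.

(a) The conjugate base is formed by removing one H⁺ from HSO₄⁻, giving SO₄²⁻. (b) pKa = -log(Ka) = -log(1.13e-02) = 1.95.

Conjugate base: SO₄²⁻; pK_a = 1.95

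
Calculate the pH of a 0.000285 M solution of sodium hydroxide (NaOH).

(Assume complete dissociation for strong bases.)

[OH⁻] = 0.000285 M for strong base. pOH = -log[OH⁻] = 3.55, pH = 14 - pOH

pH = 10.45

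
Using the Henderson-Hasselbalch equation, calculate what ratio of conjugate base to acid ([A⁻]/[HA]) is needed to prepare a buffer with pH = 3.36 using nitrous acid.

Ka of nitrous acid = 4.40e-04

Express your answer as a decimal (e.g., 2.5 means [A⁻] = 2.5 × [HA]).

pKa = -log(4.40e-04) = 3.3565. pH = pKa + log([A⁻]/[HA]), so log([A⁻]/[HA]) = pH − pKa = 3.36 − 3.3565 = 0.0035. [A⁻]/[HA] = 10^(0.0035) = 1.01

[A⁻]/[HA] = 1.01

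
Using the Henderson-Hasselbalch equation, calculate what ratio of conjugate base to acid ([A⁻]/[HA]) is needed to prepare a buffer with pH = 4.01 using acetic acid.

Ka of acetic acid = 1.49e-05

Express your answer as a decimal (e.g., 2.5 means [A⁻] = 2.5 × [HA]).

pKa = -log(1.49e-05) = 4.8268. pH = pKa + log([A⁻]/[HA]), so log([A⁻]/[HA]) = pH − pKa = 4.01 − 4.8268 = -0.8168. [A⁻]/[HA] = 10^(-0.8168) = 0.152

[A⁻]/[HA] = 0.152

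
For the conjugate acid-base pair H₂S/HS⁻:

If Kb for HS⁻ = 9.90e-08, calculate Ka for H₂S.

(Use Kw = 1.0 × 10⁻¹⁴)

For a conjugate pair Ka × Kb = Kw, so Ka = Kw/Kb = 1.0 × 10⁻¹⁴ / 9.90e-08 = 1.01e-07.

K_a = 1.01e-07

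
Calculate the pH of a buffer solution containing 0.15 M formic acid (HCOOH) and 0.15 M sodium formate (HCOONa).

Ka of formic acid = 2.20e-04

pKa = -log(2.20e-04) = 3.66. pH = pKa + log([A⁻]/[HA]) = 3.66 + log(0.15/0.15)

pH = 3.66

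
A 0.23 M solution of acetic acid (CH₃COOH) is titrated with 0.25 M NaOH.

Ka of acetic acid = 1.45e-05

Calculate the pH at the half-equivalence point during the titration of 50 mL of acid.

At half-equivalence [HA] = [A⁻], so Henderson-Hasselbalch gives pH = pKa = -log(1.45e-05) = 4.84.

pH = pKa = 4.84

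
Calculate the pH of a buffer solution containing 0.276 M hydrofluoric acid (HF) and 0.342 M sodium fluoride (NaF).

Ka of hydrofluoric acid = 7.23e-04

pKa = -log(7.23e-04) = 3.14. pH = pKa + log([A⁻]/[HA]) = 3.14 + log(0.342/0.276)

pH = 3.23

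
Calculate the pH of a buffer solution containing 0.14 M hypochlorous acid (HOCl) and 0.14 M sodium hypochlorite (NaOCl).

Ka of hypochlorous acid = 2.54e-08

pKa = -log(2.54e-08) = 7.60. pH = pKa + log([A⁻]/[HA]) = 7.60 + log(0.14/0.14)

pH = 7.60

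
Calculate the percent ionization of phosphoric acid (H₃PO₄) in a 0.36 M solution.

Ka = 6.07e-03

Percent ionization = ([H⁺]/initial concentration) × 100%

Using Ka equilibrium: x² + Ka×x - Ka×C = 0. Solving: [H⁺] = 4.3810e-02. Percent = (4.3810e-02/0.36) × 100

Percent ionization = 12.2%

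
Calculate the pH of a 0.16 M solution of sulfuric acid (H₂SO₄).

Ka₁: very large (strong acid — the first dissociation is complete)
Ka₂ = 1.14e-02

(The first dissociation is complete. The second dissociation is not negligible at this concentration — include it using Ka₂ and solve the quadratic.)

First dissociation is complete: [H⁺]₀ = [HSO₄⁻]₀ = C = 0.16 M. Second dissociation HSO₄⁻ ⇌ H⁺ + SO₄²⁻: let x = [SO₄²⁻]. Ka₂ = (C + x)·x / (C − x) = 1.14e-02 → x² + (C + Ka₂)·x − Ka₂·C = 0 → x² + 0.17140·x − 1.824e-03 = 0. x = (−0.17140 + √(0.17140² + 4 × 1.824e-03)) / 2 = 1.0052e-02 M. [H⁺] = C + x = 0.16 + 1.0052e-02 = 1.7005e-01 M. pH = -log(1.7005e-01) = 0.77.

pH = 0.77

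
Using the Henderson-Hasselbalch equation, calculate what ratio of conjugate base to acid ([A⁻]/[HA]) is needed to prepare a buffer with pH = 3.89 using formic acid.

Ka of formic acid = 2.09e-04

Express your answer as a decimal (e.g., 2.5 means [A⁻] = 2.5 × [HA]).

pKa = -log(2.09e-04) = 3.6799. pH = pKa + log([A⁻]/[HA]), so log([A⁻]/[HA]) = pH − pKa = 3.89 − 3.6799 = 0.2101. [A⁻]/[HA] = 10^(0.2101) = 1.62

[A⁻]/[HA] = 1.62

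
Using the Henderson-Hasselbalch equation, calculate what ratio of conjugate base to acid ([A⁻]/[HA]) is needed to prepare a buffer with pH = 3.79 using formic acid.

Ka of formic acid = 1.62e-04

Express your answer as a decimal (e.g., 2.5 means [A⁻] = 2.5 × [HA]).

pKa = -log(1.62e-04) = 3.7905. pH = pKa + log([A⁻]/[HA]), so log([A⁻]/[HA]) = pH − pKa = 3.79 − 3.7905 = -0.0005. [A⁻]/[HA] = 10^(-0.0005) = 0.999

[A⁻]/[HA] = 0.999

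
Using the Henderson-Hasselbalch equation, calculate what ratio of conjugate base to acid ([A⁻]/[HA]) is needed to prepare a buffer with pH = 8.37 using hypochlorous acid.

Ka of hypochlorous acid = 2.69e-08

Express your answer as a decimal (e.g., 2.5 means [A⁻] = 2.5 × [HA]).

pKa = -log(2.69e-08) = 7.5702. pH = pKa + log([A⁻]/[HA]), so log([A⁻]/[HA]) = pH − pKa = 8.37 − 7.5702 = 0.7998. [A⁻]/[HA] = 10^(0.7998) = 6.31

[A⁻]/[HA] = 6.31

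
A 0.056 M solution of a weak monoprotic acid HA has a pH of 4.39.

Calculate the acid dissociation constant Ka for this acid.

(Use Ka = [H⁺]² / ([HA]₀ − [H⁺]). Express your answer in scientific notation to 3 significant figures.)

[H⁺] = 10^(−pH) = 10^(−4.39) = 4.074e-05 M. For HA ⇌ H⁺ + A⁻, Ka = [H⁺][A⁻]/[HA] = [H⁺]² / ([HA]₀ − [H⁺]) = (4.074e-05)² / (0.056 − 4.074e-05) = 2.97e-08.

K_a = 2.97e-08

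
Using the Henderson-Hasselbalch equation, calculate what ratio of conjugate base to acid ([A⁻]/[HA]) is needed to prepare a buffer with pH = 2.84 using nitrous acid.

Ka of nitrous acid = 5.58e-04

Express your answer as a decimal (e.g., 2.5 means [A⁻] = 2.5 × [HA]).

pKa = -log(5.58e-04) = 3.2534. pH = pKa + log([A⁻]/[HA]), so log([A⁻]/[HA]) = pH − pKa = 2.84 − 3.2534 = -0.4134. [A⁻]/[HA] = 10^(-0.4134) = 0.386

[A⁻]/[HA] = 0.386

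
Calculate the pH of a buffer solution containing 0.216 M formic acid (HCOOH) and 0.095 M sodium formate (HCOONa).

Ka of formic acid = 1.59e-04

pKa = -log(1.59e-04) = 3.80. pH = pKa + log([A⁻]/[HA]) = 3.80 + log(0.095/0.216)

pH = 3.44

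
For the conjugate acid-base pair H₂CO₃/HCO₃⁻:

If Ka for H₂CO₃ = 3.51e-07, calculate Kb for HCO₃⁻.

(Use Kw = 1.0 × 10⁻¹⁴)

For a conjugate pair Ka × Kb = Kw, so Kb = Kw/Ka = 1.0 × 10⁻¹⁴ / 3.51e-07 = 2.85e-08.

K_b = 2.85e-08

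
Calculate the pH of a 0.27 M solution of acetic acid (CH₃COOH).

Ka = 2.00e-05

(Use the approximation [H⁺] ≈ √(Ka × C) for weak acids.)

[H⁺] = √(Ka × C) = √(2.00e-05 × 0.27) = 2.3238e-03. pH = -log(2.3238e-03)

pH = 2.63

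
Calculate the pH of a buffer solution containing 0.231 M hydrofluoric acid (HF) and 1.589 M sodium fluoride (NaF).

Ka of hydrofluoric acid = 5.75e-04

pKa = -log(5.75e-04) = 3.24. pH = pKa + log([A⁻]/[HA]) = 3.24 + log(1.589/0.231)

pH = 4.08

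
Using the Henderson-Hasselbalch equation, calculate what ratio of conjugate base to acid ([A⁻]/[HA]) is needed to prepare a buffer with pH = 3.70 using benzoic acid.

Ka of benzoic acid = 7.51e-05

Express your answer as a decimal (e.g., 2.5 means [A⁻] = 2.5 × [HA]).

pKa = -log(7.51e-05) = 4.1244. pH = pKa + log([A⁻]/[HA]), so log([A⁻]/[HA]) = pH − pKa = 3.70 − 4.1244 = -0.4244. [A⁻]/[HA] = 10^(-0.4244) = 0.376

[A⁻]/[HA] = 0.376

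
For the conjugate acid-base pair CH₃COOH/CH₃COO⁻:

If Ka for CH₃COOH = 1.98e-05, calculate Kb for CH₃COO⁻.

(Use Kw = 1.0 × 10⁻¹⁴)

For a conjugate pair Ka × Kb = Kw, so Kb = Kw/Ka = 1.0 × 10⁻¹⁴ / 1.98e-05 = 5.05e-10.

K_b = 5.05e-10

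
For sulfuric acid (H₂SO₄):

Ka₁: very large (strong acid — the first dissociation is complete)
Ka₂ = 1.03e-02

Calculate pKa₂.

pKa₂ = -log(Ka₂) = -log(1.03e-02) = 1.99.

pK_{a2} = 1.99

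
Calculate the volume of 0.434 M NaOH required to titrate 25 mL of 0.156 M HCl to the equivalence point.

At equivalence: moles acid = moles base. moles HCl = 0.156 × 25/1000 = 0.0039 mol. V_base = moles / 0.434 × 1000 = 9.0 mL.

V_{base} = 9.0 mL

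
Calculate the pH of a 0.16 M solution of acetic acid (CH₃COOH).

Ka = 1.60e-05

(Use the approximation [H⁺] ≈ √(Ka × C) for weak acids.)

[H⁺] = √(Ka × C) = √(1.60e-05 × 0.16) = 1.6000e-03. pH = -log(1.6000e-03)

pH = 2.80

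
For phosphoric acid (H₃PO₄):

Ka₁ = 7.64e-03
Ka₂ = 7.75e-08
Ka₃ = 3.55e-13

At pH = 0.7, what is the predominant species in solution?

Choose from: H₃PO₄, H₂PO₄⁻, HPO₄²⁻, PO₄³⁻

pKa₁ = 2.12, pKa₂ = 7.11, pKa₃ = 12.45. For a polyprotic acid the predominant species crosses at each pKa: below pKa_n the protonated form dominates, above it the deprotonated form does. At pH = 0.7, the predominant species is H₃PO₄.

H₃PO₄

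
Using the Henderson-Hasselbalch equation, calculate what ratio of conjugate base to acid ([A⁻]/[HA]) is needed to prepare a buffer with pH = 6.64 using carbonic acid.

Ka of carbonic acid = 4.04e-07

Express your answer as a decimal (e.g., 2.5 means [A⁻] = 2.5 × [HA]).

pKa = -log(4.04e-07) = 6.3936. pH = pKa + log([A⁻]/[HA]), so log([A⁻]/[HA]) = pH − pKa = 6.64 − 6.3936 = 0.2464. [A⁻]/[HA] = 10^(0.2464) = 1.76

[A⁻]/[HA] = 1.76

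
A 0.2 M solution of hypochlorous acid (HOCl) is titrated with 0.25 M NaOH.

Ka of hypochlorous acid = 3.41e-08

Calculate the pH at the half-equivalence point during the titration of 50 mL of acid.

At half-equivalence [HA] = [A⁻], so Henderson-Hasselbalch gives pH = pKa = -log(3.41e-08) = 7.47.

pH = pKa = 7.47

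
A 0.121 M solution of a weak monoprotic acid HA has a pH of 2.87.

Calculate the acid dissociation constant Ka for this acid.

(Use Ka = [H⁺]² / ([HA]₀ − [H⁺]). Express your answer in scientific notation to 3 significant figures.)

[H⁺] = 10^(−pH) = 10^(−2.87) = 1.349e-03 M. For HA ⇌ H⁺ + A⁻, Ka = [H⁺][A⁻]/[HA] = [H⁺]² / ([HA]₀ − [H⁺]) = (1.349e-03)² / (0.121 − 1.349e-03) = 1.52e-05.

K_a = 1.52e-05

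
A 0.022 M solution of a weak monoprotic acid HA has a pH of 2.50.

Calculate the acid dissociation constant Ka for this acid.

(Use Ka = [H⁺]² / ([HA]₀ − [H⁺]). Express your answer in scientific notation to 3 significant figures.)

[H⁺] = 10^(−pH) = 10^(−2.50) = 3.162e-03 M. For HA ⇌ H⁺ + A⁻, Ka = [H⁺][A⁻]/[HA] = [H⁺]² / ([HA]₀ − [H⁺]) = (3.162e-03)² / (0.022 − 3.162e-03) = 5.31e-04.

K_a = 5.31e-04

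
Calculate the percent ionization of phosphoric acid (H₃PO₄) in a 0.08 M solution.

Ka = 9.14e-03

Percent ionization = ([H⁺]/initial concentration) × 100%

Using Ka equilibrium: x² + Ka×x - Ka×C = 0. Solving: [H⁺] = 2.2854e-02. Percent = (2.2854e-02/0.08) × 100

Percent ionization = 28.6%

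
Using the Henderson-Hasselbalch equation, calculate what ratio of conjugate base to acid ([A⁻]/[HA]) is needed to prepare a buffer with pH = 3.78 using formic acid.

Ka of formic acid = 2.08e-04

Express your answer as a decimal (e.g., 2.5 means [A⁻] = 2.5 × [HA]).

pKa = -log(2.08e-04) = 3.6819. pH = pKa + log([A⁻]/[HA]), so log([A⁻]/[HA]) = pH − pKa = 3.78 − 3.6819 = 0.0981. [A⁻]/[HA] = 10^(0.0981) = 1.25

[A⁻]/[HA] = 1.25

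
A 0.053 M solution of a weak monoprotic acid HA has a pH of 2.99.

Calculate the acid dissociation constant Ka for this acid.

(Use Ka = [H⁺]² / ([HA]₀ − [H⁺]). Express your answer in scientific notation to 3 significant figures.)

[H⁺] = 10^(−pH) = 10^(−2.99) = 1.023e-03 M. For HA ⇌ H⁺ + A⁻, Ka = [H⁺][A⁻]/[HA] = [H⁺]² / ([HA]₀ − [H⁺]) = (1.023e-03)² / (0.053 − 1.023e-03) = 2.01e-05.

K_a = 2.01e-05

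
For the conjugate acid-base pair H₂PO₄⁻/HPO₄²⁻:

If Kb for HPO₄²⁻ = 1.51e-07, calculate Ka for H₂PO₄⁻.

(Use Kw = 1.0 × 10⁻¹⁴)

For a conjugate pair Ka × Kb = Kw, so Ka = Kw/Kb = 1.0 × 10⁻¹⁴ / 1.51e-07 = 6.62e-08.

K_a = 6.62e-08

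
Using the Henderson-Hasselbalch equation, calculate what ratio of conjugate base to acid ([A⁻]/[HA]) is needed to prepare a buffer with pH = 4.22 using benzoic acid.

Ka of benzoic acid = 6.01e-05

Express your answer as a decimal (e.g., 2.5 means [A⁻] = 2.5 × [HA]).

pKa = -log(6.01e-05) = 4.2211. pH = pKa + log([A⁻]/[HA]), so log([A⁻]/[HA]) = pH − pKa = 4.22 − 4.2211 = -0.0011. [A⁻]/[HA] = 10^(-0.0011) = 0.997

[A⁻]/[HA] = 0.997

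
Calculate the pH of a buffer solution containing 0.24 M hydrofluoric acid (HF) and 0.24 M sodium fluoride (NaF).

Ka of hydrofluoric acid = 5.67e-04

pKa = -log(5.67e-04) = 3.25. pH = pKa + log([A⁻]/[HA]) = 3.25 + log(0.24/0.24)

pH = 3.25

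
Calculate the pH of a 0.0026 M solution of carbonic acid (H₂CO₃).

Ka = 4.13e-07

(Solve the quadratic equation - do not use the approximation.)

x² + Ka×x - Ka×C = 0. Using quadratic formula: [H⁺] = 3.2563e-05

pH = 4.49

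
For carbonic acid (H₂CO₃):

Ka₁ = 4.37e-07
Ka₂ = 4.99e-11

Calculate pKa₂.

pKa₂ = -log(Ka₂) = -log(4.99e-11) = 10.30.

pK_{a2} = 10.30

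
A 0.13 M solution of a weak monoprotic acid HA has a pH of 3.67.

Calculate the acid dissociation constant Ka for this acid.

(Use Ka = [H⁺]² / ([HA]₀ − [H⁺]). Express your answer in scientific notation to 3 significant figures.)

[H⁺] = 10^(−pH) = 10^(−3.67) = 2.138e-04 M. For HA ⇌ H⁺ + A⁻, Ka = [H⁺][A⁻]/[HA] = [H⁺]² / ([HA]₀ − [H⁺]) = (2.138e-04)² / (0.13 − 2.138e-04) = 3.52e-07.

K_a = 3.52e-07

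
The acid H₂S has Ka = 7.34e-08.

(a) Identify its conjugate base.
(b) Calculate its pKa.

(a) The conjugate base is formed by removing one H⁺ from H₂S, giving HS⁻. (b) pKa = -log(Ka) = -log(7.34e-08) = 7.13.

Conjugate base: HS⁻; pK_a = 7.13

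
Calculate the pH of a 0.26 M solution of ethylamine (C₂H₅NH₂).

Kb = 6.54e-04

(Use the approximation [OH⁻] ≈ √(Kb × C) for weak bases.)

[OH⁻] = √(Kb × C) = √(6.54e-04 × 0.26) = 1.3040e-02. pOH = 1.88, pH = 14 - pOH

pH = 12.12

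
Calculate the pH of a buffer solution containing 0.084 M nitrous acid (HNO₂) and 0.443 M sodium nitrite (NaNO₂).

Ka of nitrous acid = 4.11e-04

pKa = -log(4.11e-04) = 3.39. pH = pKa + log([A⁻]/[HA]) = 3.39 + log(0.443/0.084)

pH = 4.11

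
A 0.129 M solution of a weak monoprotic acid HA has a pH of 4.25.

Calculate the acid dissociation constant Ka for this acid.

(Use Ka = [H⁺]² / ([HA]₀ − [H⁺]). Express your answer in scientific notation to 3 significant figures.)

[H⁺] = 10^(−pH) = 10^(−4.25) = 5.623e-05 M. For HA ⇌ H⁺ + A⁻, Ka = [H⁺][A⁻]/[HA] = [H⁺]² / ([HA]₀ − [H⁺]) = (5.623e-05)² / (0.129 − 5.623e-05) = 2.45e-08.

K_a = 2.45e-08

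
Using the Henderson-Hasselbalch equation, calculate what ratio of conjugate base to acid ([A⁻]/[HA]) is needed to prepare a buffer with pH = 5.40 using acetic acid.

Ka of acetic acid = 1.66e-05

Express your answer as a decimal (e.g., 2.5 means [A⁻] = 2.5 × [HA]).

pKa = -log(1.66e-05) = 4.7799. pH = pKa + log([A⁻]/[HA]), so log([A⁻]/[HA]) = pH − pKa = 5.40 − 4.7799 = 0.6201. [A⁻]/[HA] = 10^(0.6201) = 4.17

[A⁻]/[HA] = 4.17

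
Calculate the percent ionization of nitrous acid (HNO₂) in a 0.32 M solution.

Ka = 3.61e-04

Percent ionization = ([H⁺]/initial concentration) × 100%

Using Ka equilibrium: x² + Ka×x - Ka×C = 0. Solving: [H⁺] = 1.0569e-02. Percent = (1.0569e-02/0.32) × 100

Percent ionization = 3.3%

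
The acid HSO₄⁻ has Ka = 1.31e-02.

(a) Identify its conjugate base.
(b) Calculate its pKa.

(a) The conjugate base is formed by removing one H⁺ from HSO₄⁻, giving SO₄²⁻. (b) pKa = -log(Ka) = -log(1.31e-02) = 1.88.

Conjugate base: SO₄²⁻; pK_a = 1.88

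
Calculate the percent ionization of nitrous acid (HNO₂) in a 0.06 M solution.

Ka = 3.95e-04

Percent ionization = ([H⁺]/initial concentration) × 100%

Using Ka equilibrium: x² + Ka×x - Ka×C = 0. Solving: [H⁺] = 4.6748e-03. Percent = (4.6748e-03/0.06) × 100

Percent ionization = 7.79%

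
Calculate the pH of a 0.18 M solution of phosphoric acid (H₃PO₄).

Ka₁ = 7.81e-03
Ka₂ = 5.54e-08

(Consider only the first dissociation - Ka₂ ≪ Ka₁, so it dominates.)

First dissociation dominates. From Ka₁ = [H⁺][HA⁻]/[H₂A], x² + Ka₁·x − Ka₁·C = 0 with C = 0.18 M and Ka₁ = 7.81e-03. Solving: [H⁺] = (−Ka₁ + √(Ka₁² + 4·Ka₁·C)) / 2 = 3.3792e-02 M. pH = -log(3.3792e-02) = 1.47.

pH = 1.47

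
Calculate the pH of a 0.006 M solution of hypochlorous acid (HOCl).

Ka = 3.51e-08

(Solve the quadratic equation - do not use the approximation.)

x² + Ka×x - Ka×C = 0. Using quadratic formula: [H⁺] = 1.4495e-05

pH = 4.84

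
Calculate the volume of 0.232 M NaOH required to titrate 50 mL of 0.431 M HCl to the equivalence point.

At equivalence: moles acid = moles base. moles HCl = 0.431 × 50/1000 = 0.02155 mol. V_base = moles / 0.232 × 1000 = 92.9 mL.

V_{base} = 92.9 mL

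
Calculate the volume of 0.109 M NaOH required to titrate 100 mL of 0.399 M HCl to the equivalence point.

At equivalence: moles acid = moles base. moles HCl = 0.399 × 100/1000 = 0.0399 mol. V_base = moles / 0.109 × 1000 = 366.1 mL.

V_{base} = 366.1 mL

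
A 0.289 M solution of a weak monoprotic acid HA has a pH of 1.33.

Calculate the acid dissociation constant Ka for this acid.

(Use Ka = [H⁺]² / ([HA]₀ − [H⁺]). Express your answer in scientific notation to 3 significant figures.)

[H⁺] = 10^(−pH) = 10^(−1.33) = 4.677e-02 M. For HA ⇌ H⁺ + A⁻, Ka = [H⁺][A⁻]/[HA] = [H⁺]² / ([HA]₀ − [H⁺]) = (4.677e-02)² / (0.289 − 4.677e-02) = 9.03e-03.

K_a = 9.03e-03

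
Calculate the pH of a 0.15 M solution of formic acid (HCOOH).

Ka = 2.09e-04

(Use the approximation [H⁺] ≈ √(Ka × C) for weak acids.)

[H⁺] = √(Ka × C) = √(2.09e-04 × 0.15) = 5.5991e-03. pH = -log(5.5991e-03)

pH = 2.25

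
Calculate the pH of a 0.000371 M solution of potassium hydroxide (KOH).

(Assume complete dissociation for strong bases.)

[OH⁻] = 0.000371 M for strong base. pOH = -log[OH⁻] = 3.43, pH = 14 - pOH

pH = 10.57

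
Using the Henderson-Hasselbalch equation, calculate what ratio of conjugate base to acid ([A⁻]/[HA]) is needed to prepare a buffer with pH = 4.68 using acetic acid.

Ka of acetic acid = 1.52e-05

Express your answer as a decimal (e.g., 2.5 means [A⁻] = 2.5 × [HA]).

pKa = -log(1.52e-05) = 4.8182. pH = pKa + log([A⁻]/[HA]), so log([A⁻]/[HA]) = pH − pKa = 4.68 − 4.8182 = -0.1382. [A⁻]/[HA] = 10^(-0.1382) = 0.728

[A⁻]/[HA] = 0.728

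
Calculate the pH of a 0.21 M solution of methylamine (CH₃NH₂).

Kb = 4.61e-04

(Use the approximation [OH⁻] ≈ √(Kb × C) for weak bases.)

[OH⁻] = √(Kb × C) = √(4.61e-04 × 0.21) = 9.8392e-03. pOH = 2.01, pH = 14 - pOH

pH = 11.99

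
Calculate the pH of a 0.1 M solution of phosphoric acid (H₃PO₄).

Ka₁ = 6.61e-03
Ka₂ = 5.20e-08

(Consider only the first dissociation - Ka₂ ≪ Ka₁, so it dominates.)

First dissociation dominates. From Ka₁ = [H⁺][HA⁻]/[H₂A], x² + Ka₁·x − Ka₁·C = 0 with C = 0.1 M and Ka₁ = 6.61e-03. Solving: [H⁺] = (−Ka₁ + √(Ka₁² + 4·Ka₁·C)) / 2 = 2.2616e-02 M. pH = -log(2.2616e-02) = 1.65.

pH = 1.65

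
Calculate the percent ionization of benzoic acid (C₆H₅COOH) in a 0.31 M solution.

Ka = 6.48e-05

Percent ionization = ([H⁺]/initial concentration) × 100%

Using Ka equilibrium: x² + Ka×x - Ka×C = 0. Solving: [H⁺] = 4.4497e-03. Percent = (4.4497e-03/0.31) × 100

Percent ionization = 1.44%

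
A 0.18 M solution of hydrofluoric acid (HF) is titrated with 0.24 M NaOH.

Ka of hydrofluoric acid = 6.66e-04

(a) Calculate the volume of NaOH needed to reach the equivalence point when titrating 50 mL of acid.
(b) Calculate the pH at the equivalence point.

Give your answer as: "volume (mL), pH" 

moles acid = 0.18 × 50/1000 = 0.009 mol; V_base = moles/0.24 × 1000 = 37.5 mL. At equivalence only the conjugate base is present: [A⁻] = 0.009/0.087 = 1.0286e-01 M. Kb = Kw/Ka = 1.50e-11; [OH⁻] = √(Kb × [A⁻]) = 1.2427e-06; pOH = 5.91; pH = 14 - pOH = 8.09.

V = 37.5 mL, pH = 8.09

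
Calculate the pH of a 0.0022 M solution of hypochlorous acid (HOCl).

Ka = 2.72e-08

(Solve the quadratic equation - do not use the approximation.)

x² + Ka×x - Ka×C = 0. Using quadratic formula: [H⁺] = 7.7220e-06

pH = 5.11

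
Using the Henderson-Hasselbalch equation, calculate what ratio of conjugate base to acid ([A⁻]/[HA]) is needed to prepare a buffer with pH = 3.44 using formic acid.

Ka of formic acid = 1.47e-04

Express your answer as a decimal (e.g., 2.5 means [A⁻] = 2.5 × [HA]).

pKa = -log(1.47e-04) = 3.8327. pH = pKa + log([A⁻]/[HA]), so log([A⁻]/[HA]) = pH − pKa = 3.44 − 3.8327 = -0.3927. [A⁻]/[HA] = 10^(-0.3927) = 0.405

[A⁻]/[HA] = 0.405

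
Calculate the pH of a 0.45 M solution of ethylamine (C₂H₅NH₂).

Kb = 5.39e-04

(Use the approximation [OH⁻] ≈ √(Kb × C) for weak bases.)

[OH⁻] = √(Kb × C) = √(5.39e-04 × 0.45) = 1.5574e-02. pOH = 1.81, pH = 14 - pOH

pH = 12.19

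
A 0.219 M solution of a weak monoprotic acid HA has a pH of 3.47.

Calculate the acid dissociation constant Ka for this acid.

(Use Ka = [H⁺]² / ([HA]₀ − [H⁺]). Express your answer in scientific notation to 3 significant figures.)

[H⁺] = 10^(−pH) = 10^(−3.47) = 3.388e-04 M. For HA ⇌ H⁺ + A⁻, Ka = [H⁺][A⁻]/[HA] = [H⁺]² / ([HA]₀ − [H⁺]) = (3.388e-04)² / (0.219 − 3.388e-04) = 5.25e-07.

K_a = 5.25e-07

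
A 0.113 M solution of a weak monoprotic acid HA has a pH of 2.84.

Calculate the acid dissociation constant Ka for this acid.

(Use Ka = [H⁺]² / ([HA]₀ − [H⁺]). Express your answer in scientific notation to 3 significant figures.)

[H⁺] = 10^(−pH) = 10^(−2.84) = 1.445e-03 M. For HA ⇌ H⁺ + A⁻, Ka = [H⁺][A⁻]/[HA] = [H⁺]² / ([HA]₀ − [H⁺]) = (1.445e-03)² / (0.113 − 1.445e-03) = 1.87e-05.

K_a = 1.87e-05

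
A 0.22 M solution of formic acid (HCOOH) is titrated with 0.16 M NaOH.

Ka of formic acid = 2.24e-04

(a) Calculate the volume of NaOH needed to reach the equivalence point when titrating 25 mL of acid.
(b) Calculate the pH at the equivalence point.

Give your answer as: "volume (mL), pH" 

moles acid = 0.22 × 25/1000 = 0.0055 mol; V_base = moles/0.16 × 1000 = 34.4 mL. At equivalence only the conjugate base is present: [A⁻] = 0.0055/0.059 = 9.2632e-02 M. Kb = Kw/Ka = 4.46e-11; [OH⁻] = √(Kb × [A⁻]) = 2.0336e-06; pOH = 5.69; pH = 14 - pOH = 8.31.

V = 34.4 mL, pH = 8.31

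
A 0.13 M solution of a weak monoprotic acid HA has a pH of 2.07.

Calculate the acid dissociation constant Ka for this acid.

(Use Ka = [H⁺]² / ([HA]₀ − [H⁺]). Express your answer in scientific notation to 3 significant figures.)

[H⁺] = 10^(−pH) = 10^(−2.07) = 8.511e-03 M. For HA ⇌ H⁺ + A⁻, Ka = [H⁺][A⁻]/[HA] = [H⁺]² / ([HA]₀ − [H⁺]) = (8.511e-03)² / (0.13 − 8.511e-03) = 5.96e-04.

K_a = 5.96e-04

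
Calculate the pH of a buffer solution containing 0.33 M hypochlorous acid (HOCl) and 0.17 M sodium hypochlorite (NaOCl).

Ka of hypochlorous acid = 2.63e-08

pKa = -log(2.63e-08) = 7.58. pH = pKa + log([A⁻]/[HA]) = 7.58 + log(0.17/0.33)

pH = 7.29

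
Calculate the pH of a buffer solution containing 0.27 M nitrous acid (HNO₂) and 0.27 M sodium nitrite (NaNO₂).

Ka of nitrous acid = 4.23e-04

pKa = -log(4.23e-04) = 3.37. pH = pKa + log([A⁻]/[HA]) = 3.37 + log(0.27/0.27)

pH = 3.37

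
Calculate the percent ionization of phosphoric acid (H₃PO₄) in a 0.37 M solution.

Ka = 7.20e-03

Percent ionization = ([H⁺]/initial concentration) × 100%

Using Ka equilibrium: x² + Ka×x - Ka×C = 0. Solving: [H⁺] = 4.8139e-02. Percent = (4.8139e-02/0.37) × 100

Percent ionization = 13%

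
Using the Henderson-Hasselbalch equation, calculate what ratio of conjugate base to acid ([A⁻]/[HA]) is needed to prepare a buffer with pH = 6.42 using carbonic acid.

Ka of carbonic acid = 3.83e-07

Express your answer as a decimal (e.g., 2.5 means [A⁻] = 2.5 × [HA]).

pKa = -log(3.83e-07) = 6.4168. pH = pKa + log([A⁻]/[HA]), so log([A⁻]/[HA]) = pH − pKa = 6.42 − 6.4168 = 0.0032. [A⁻]/[HA] = 10^(0.0032) = 1.01

[A⁻]/[HA] = 1.01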